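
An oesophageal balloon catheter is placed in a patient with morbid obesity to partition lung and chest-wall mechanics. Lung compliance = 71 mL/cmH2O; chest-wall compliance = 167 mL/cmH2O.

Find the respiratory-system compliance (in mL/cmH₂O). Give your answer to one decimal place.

Lung and chest wall are elastances in series: 1/Crs = 1/CL + 1/Ccw.
1/Crs = 1/71 + 1/167 = 0.02007.
Crs = 49.826 mL/cmH2O.

49.8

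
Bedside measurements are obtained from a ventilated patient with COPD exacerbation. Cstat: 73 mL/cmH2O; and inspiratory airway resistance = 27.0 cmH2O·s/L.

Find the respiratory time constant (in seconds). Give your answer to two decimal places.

1.97

τ = R × C = 27.0 × 73 mL/cmH2O = 27.0 × 0.073 L/cmH2O = 1.971 s.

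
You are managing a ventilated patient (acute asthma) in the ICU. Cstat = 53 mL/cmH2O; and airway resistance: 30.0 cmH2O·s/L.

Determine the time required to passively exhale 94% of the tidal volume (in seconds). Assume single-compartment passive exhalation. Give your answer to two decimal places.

τ = R × C = 30.0 × 53 mL/cmH2O = 30.0 × 0.053 L/cmH2O = 1.59 s.
Exhaled fraction f = 1 − e^(−t/τ) → t = −τ·ln(1 − f) = −1.59·ln(0.06) = 4.473 s.

4.47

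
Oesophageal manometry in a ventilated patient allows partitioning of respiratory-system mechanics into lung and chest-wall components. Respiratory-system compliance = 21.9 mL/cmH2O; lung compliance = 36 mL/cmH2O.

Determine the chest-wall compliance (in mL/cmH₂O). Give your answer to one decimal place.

55.9

1/Ccw = 1/Crs − 1/CL.
1/Ccw = 1/21.9 − 1/36 = 0.01788.
Ccw = 55.928 mL/cmH2O.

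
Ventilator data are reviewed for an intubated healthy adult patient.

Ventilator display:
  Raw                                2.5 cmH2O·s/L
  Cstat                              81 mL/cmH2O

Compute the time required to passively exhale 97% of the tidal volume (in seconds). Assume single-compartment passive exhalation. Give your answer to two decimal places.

τ = R × C = 2.5 × 81 mL/cmH2O = 2.5 × 0.081 L/cmH2O = 0.2025 s.
Exhaled fraction f = 1 − e^(−t/τ) → t = −τ·ln(1 − f) = −0.2025·ln(0.03) = 0.7101 s.

0.71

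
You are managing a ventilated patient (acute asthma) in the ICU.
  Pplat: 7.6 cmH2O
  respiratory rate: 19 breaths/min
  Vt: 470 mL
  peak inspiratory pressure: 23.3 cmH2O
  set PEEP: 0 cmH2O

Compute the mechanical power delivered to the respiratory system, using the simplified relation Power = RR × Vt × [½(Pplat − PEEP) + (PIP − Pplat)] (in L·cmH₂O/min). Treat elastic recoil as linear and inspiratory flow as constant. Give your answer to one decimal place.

174.1

Per-breath work = Vt × [½(Pplat−PEEP) + (PIP−Pplat)] = 0.470 × [0.5×7.6 + 15.7] = 0.470 × 19.5 = 9.165 L·cmH2O.
Power = 19 × 9.165 = 174.14 L·cmH2O/min.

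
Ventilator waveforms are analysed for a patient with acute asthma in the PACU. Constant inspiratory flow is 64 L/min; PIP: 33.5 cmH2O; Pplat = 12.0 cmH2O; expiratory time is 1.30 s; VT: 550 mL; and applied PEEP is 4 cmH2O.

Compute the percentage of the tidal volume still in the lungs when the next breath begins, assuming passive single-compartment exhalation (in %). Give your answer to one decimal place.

Flow: 64 L/min ÷ 60 = 1.0667 L/s.
R = (PIP − Pplat)/V̇ = (33.5 − 12.0) / 1.0667 = 21.5/1.0667 = 20.156 cmH2O·s/L.
C = Vt/(Pplat − PEEP) = 550.0 / (12.0 − 4) = 550.0/8.0 = 68.75 mL/cmH2O.
τ = R × C = 20.156 × 0.06875 L/cmH2O = 1.386 s.
Fraction remaining at end-expiration = e^(−Te/τ) = e^(−1.30/1.386) = 0.3914 → 39.14%.

39.1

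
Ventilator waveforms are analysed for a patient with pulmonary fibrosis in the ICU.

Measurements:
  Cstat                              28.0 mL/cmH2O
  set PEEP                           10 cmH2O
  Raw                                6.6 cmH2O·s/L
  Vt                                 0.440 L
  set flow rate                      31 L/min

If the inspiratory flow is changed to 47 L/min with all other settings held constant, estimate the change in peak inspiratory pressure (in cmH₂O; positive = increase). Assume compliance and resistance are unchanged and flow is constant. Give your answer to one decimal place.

Flow: 31 L/min ÷ 60 = 0.5167 L/s.
New flow: 47 L/min ÷ 60 = 0.7833 L/s.
PIP = Vt/C + R·V̇ + PEEP (constant-flow equation of motion).
Only the resistive term changes: ΔPIP = R × ΔV̇ = 6.6 × (0.7833 − 0.5167) = 6.6 × 0.2666 = 1.76 cmH2O.

1.8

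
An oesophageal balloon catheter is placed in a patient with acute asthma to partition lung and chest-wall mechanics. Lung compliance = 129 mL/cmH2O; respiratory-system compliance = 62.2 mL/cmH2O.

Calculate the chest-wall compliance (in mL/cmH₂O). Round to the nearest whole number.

120

1/Ccw = 1/Crs − 1/CL.
1/Ccw = 1/62.2 − 1/129 = 0.008325.
Ccw = 120.12 mL/cmH2O.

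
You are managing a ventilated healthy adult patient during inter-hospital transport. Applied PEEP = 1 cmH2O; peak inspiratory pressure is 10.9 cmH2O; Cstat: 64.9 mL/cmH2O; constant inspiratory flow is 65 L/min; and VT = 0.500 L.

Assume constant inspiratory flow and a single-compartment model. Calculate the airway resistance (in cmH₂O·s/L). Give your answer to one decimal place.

Flow: 65 L/min ÷ 60 = 1.0833 L/s.
Equation of motion (constant flow): PIP = Vt/C + R·V̇ + PEEP.
R·V̇ = PIP − Vt/C − PEEP = 10.9 − 500/64.9 − 1 = 10.9 − 7.704 − 1 = 2.196 cmH2O.
R = 2.196 / 1.0833 = 2.027 cmH2O·s/L.

2.0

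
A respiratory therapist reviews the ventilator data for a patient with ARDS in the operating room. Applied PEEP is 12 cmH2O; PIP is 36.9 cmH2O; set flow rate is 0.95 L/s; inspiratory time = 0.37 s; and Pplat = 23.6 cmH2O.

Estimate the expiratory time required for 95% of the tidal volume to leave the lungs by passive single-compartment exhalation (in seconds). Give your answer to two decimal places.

1.27

Vt = flow × Ti = 0.95 L/s × 0.37 s × 1000 mL/L = 351.5 mL.
R = (PIP − Pplat)/V̇ = (36.9 − 23.6) / 0.95 = 13.3/0.95 = 14.0 cmH2O·s/L.
C = Vt/(Pplat − PEEP) = 351.5 / (23.6 − 12) = 351.5/11.6 = 30.302 mL/cmH2O.
τ = R × C = 14.0 × 0.0303 L/cmH2O = 0.4242 s.
t = −τ·ln(1 − 0.95) = −0.4242·ln(0.05) = 1.271 s.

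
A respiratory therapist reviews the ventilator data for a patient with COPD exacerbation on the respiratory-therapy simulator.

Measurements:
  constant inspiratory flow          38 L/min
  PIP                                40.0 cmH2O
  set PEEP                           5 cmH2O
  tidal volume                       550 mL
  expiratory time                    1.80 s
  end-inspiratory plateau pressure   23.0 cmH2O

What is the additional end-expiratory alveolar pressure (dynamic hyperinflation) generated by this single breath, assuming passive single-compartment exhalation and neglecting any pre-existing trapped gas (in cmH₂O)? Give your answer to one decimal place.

Flow: 38 L/min ÷ 60 = 0.6333 L/s.
R = (PIP − Pplat)/V̇ = (40.0 − 23.0) / 0.6333 = 17.0/0.6333 = 26.844 cmH2O·s/L.
C = Vt/(Pplat − PEEP) = 550.0 / (23.0 − 5) = 550.0/18.0 = 30.556 mL/cmH2O.
τ = R × C = 26.844 × 0.03056 L/cmH2O = 0.8204 s.
Fraction remaining = e^(−Te/τ) = e^(−1.80/0.8204) = 0.1115; trapped volume = 550.0 × 0.1115 = 61.325 mL.
Additional alveolar pressure from trapping ≈ V_trapped / C = 61.325 / 30.556 = 2.007 cmH2O.

2.0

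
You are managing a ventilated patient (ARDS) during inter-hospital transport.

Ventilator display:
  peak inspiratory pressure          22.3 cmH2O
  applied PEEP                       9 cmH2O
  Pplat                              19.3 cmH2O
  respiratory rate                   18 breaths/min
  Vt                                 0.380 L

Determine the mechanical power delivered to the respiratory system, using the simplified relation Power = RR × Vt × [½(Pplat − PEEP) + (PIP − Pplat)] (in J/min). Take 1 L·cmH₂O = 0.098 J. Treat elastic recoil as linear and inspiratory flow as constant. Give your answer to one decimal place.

Per-breath work = Vt × [½(Pplat−PEEP) + (PIP−Pplat)] = 0.380 × [0.5×10.3 + 3.0] = 0.380 × 8.15 = 3.097 L·cmH2O.
Power = 18 × 3.097 = 55.746 L·cmH2O/min.
× 0.098 J/(L·cmH2O) → 5.463 J/min.

5.5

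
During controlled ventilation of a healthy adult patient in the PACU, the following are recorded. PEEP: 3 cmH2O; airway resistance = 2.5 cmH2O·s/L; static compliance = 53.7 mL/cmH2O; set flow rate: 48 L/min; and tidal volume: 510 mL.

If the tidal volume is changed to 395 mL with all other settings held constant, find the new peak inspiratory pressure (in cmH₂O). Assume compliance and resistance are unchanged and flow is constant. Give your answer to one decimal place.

Flow: 48 L/min ÷ 60 = 0.8 L/s.
PIP = Vt/C + R·V̇ + PEEP (constant-flow equation of motion).
Only the elastic term changes: ΔPIP = ΔVt / C = (395 − 510) / 53.7 = -2.142 cmH2O.
Original PIP = 510/53.7 + 2.5×0.8 + 3 = 14.497 cmH2O; new PIP = 14.497 + (-2.142) = 12.355 cmH2O.

12.4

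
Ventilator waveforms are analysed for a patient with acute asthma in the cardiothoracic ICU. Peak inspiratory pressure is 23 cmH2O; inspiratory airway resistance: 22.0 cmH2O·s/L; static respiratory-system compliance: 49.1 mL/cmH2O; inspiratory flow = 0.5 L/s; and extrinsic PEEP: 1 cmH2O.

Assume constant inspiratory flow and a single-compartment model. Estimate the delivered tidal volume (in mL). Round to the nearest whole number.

Equation of motion (constant flow): PIP = Vt/C + R·V̇ + PEEP.
Vt/C = PIP − R·V̇ − PEEP = 23 − 11.0 − 1 = 11.0 cmH2O.
Vt = C × 11.0 = 49.1 × 11.0 = 540.1 mL.

540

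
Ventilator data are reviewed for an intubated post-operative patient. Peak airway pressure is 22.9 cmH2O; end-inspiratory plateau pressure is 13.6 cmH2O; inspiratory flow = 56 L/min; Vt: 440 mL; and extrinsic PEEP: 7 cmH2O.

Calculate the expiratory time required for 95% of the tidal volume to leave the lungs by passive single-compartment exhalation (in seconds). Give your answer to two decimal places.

Flow: 56 L/min ÷ 60 = 0.9333 L/s.
R = (PIP − Pplat)/V̇ = (22.9 − 13.6) / 0.9333 = 9.3/0.9333 = 9.965 cmH2O·s/L.
C = Vt/(Pplat − PEEP) = 440.0 / (13.6 − 7) = 440.0/6.6 = 66.667 mL/cmH2O.
τ = R × C = 9.965 × 0.06667 L/cmH2O = 0.6644 s.
t = −τ·ln(1 − 0.95) = −0.6644·ln(0.05) = 1.99 s.

1.99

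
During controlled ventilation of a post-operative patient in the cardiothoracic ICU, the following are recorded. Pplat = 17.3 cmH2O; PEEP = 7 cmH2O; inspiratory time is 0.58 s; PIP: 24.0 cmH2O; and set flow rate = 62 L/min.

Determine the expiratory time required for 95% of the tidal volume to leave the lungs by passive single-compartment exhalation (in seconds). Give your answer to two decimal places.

1.13

Flow: 62 L/min ÷ 60 = 1.0333 L/s.
Vt = flow × Ti = 1.0333 L/s × 0.58 s × 1000 mL/L = 599.31 mL.
R = (PIP − Pplat)/V̇ = (24.0 − 17.3) / 1.0333 = 6.7/1.0333 = 6.484 cmH2O·s/L.
C = Vt/(Pplat − PEEP) = 599.31 / (17.3 − 7) = 599.31/10.3 = 58.185 mL/cmH2O.
τ = R × C = 6.484 × 0.05819 L/cmH2O = 0.3773 s.
t = −τ·ln(1 − 0.95) = −0.3773·ln(0.05) = 1.13 s.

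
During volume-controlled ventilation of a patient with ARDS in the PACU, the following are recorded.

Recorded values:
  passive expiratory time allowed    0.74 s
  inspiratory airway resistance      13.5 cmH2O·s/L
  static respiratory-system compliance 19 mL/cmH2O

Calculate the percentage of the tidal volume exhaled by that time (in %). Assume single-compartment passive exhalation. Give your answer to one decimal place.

τ = R × C = 13.5 × 19 mL/cmH2O = 13.5 × 0.019 L/cmH2O = 0.2565 s.
Passive exhalation: V(t)/V₀ = e^(−t/τ) = e^(−0.74/0.2565) = 0.05586.
Fraction exhaled = 1 − 0.05586 = 0.9441 → 94.41%.

94.4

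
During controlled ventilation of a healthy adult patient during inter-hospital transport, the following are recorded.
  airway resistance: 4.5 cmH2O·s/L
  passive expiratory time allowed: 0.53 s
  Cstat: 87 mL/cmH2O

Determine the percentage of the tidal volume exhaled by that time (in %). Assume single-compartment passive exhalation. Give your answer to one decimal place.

74.2

τ = R × C = 4.5 × 87 mL/cmH2O = 4.5 × 0.087 L/cmH2O = 0.3915 s.
Passive exhalation: V(t)/V₀ = e^(−t/τ) = e^(−0.53/0.3915) = 0.2583.
Fraction exhaled = 1 − 0.2583 = 0.7417 → 74.17%.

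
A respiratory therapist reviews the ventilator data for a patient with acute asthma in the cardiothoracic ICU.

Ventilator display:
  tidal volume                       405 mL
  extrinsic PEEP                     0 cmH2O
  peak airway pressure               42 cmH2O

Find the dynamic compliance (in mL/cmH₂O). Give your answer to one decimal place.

9.6

Dynamic compliance = Vt / (PIP − PEEP) = 405 / (42 − 0) = 405 / 42.0 = 9.643 mL/cmH2O.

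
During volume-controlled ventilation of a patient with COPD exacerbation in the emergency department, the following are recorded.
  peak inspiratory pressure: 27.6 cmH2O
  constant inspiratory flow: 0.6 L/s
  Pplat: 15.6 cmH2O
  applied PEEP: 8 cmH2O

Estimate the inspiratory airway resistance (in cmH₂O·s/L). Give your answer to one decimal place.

20.0

Raw = (PIP − Pplat) / flow = (27.6 − 15.6) / 0.6 = 12.0 / 0.6 = 20.0 cmH2O·s/L.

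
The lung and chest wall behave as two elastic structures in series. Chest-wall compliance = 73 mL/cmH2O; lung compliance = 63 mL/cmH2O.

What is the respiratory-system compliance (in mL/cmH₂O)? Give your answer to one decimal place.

33.8

Lung and chest wall are elastances in series: 1/Crs = 1/CL + 1/Ccw.
1/Crs = 1/63 + 1/73 = 0.02957.
Crs = 33.818 mL/cmH2O.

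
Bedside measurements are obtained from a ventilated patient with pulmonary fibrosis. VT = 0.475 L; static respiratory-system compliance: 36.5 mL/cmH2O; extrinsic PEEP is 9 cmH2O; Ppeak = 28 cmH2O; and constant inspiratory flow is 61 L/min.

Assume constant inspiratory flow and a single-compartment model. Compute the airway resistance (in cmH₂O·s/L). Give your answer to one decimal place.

Flow: 61 L/min ÷ 60 = 1.0167 L/s.
Equation of motion (constant flow): PIP = Vt/C + R·V̇ + PEEP.
R·V̇ = PIP − Vt/C − PEEP = 28 − 475/36.5 − 9 = 28 − 13.014 − 9 = 5.986 cmH2O.
R = 5.986 / 1.0167 = 5.888 cmH2O·s/L.

5.9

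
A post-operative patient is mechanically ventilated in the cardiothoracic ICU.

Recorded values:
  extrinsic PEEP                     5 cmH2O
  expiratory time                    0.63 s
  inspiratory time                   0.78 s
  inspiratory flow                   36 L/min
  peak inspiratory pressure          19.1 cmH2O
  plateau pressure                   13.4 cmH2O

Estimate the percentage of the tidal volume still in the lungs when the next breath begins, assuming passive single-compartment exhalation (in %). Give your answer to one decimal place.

Flow: 36 L/min ÷ 60 = 0.6 L/s.
Vt = flow × Ti = 0.6 L/s × 0.78 s × 1000 mL/L = 468.0 mL.
R = (PIP − Pplat)/V̇ = (19.1 − 13.4) / 0.6 = 5.7/0.6 = 9.5 cmH2O·s/L.
C = Vt/(Pplat − PEEP) = 468.0 / (13.4 − 5) = 468.0/8.4 = 55.714 mL/cmH2O.
τ = R × C = 9.5 × 0.05571 L/cmH2O = 0.5292 s.
Fraction remaining at end-expiration = e^(−Te/τ) = e^(−0.63/0.5292) = 0.3041 → 30.41%.

30.4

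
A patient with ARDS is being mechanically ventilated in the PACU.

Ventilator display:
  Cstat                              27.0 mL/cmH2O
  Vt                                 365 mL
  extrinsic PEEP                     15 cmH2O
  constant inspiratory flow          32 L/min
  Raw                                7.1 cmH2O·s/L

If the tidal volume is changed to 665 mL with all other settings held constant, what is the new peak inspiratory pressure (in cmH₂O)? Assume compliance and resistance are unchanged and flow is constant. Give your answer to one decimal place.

Flow: 32 L/min ÷ 60 = 0.5333 L/s.
PIP = Vt/C + R·V̇ + PEEP (constant-flow equation of motion).
Only the elastic term changes: ΔPIP = ΔVt / C = (665 − 365) / 27.0 = 11.111 cmH2O.
Original PIP = 365/27.0 + 7.1×0.5333 + 15 = 32.305 cmH2O; new PIP = 32.305 + (11.111) = 43.416 cmH2O.

43.4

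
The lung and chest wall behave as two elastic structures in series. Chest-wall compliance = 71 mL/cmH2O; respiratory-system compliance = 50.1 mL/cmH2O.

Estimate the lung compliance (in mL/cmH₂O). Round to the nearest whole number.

170

1/CL = 1/Crs − 1/Ccw.
1/CL = 1/50.1 − 1/71 = 0.005876.
CL = 170.18 mL/cmH2O.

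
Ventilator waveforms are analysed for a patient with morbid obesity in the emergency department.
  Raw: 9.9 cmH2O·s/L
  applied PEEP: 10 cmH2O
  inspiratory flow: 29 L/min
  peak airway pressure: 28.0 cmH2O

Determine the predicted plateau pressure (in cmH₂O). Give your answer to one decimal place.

23.2

Flow: 29 L/min ÷ 60 = 0.4833 L/s.
Pplat = PIP − Raw × flow = 28.0 − 9.9 × 0.4833 = 28.0 − 4.785 = 23.215 cmH2O.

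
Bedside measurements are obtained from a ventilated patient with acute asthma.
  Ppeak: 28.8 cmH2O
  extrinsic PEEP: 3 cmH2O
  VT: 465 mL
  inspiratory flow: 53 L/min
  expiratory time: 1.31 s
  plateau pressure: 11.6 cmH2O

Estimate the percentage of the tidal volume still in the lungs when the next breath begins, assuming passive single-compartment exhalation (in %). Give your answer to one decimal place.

Flow: 53 L/min ÷ 60 = 0.8833 L/s.
R = (PIP − Pplat)/V̇ = (28.8 − 11.6) / 0.8833 = 17.2/0.8833 = 19.472 cmH2O·s/L.
C = Vt/(Pplat − PEEP) = 465.0 / (11.6 − 3) = 465.0/8.6 = 54.07 mL/cmH2O.
τ = R × C = 19.472 × 0.05407 L/cmH2O = 1.053 s.
Fraction remaining at end-expiration = e^(−Te/τ) = e^(−1.31/1.053) = 0.2882 → 28.82%.

28.8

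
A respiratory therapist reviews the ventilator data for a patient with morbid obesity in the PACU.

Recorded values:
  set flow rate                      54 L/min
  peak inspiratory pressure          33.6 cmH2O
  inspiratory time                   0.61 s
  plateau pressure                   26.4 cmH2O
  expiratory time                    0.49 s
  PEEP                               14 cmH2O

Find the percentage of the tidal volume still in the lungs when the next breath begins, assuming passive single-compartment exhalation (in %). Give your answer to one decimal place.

Flow: 54 L/min ÷ 60 = 0.9 L/s.
Vt = flow × Ti = 0.9 L/s × 0.61 s × 1000 mL/L = 549.0 mL.
R = (PIP − Pplat)/V̇ = (33.6 − 26.4) / 0.9 = 7.2/0.9 = 8.0 cmH2O·s/L.
C = Vt/(Pplat − PEEP) = 549.0 / (26.4 − 14) = 549.0/12.4 = 44.274 mL/cmH2O.
τ = R × C = 8.0 × 0.04427 L/cmH2O = 0.3542 s.
Fraction remaining at end-expiration = e^(−Te/τ) = e^(−0.49/0.3542) = 0.2507 → 25.07%.

25.1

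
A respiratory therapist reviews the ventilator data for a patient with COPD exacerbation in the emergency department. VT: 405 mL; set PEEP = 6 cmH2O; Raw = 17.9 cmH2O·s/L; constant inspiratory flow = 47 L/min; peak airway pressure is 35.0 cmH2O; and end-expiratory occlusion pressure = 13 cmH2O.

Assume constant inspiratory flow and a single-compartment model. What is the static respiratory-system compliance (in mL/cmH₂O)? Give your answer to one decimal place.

Flow: 47 L/min ÷ 60 = 0.7833 L/s.
Total PEEP = 13 cmH2O (set 6 + intrinsic 7); this is the baseline alveolar pressure.
Equation of motion (constant flow): PIP = Vt/C + R·V̇ + PEEP.
Vt/C = PIP − R·V̇ − PEEP = 35.0 − 17.9×0.7833 − 13 = 35.0 − 14.021 − 13 = 7.979 cmH2O.
C = Vt / 7.979 = 405 / 7.979 = 50.758 mL/cmH2O.

50.8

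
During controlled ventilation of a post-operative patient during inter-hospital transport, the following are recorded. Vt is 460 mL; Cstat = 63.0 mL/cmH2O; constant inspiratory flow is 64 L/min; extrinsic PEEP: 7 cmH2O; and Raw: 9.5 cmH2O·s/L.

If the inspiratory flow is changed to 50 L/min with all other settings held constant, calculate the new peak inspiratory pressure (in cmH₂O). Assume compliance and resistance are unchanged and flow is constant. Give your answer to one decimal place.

Flow: 64 L/min ÷ 60 = 1.0667 L/s.
New flow: 50 L/min ÷ 60 = 0.8333 L/s.
PIP = Vt/C + R·V̇ + PEEP (constant-flow equation of motion).
Only the resistive term changes: ΔPIP = R × ΔV̇ = 9.5 × (0.8333 − 1.0667) = 9.5 × -0.2334 = -2.217 cmH2O.
Original PIP = 460/63.0 + 9.5×1.0667 + 7 = 24.435 cmH2O; new PIP = 24.435 + (-2.217) = 22.218 cmH2O.

22.2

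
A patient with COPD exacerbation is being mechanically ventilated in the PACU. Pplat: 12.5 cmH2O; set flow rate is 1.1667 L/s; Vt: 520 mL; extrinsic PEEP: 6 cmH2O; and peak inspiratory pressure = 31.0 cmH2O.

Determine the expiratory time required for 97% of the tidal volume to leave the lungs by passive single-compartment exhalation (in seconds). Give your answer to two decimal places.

4.45

R = (PIP − Pplat)/V̇ = (31.0 − 12.5) / 1.1667 = 18.5/1.1667 = 15.857 cmH2O·s/L.
C = Vt/(Pplat − PEEP) = 520.0 / (12.5 − 6) = 520.0/6.5 = 80.0 mL/cmH2O.
τ = R × C = 15.857 × 0.08 L/cmH2O = 1.269 s.
t = −τ·ln(1 − 0.97) = −1.269·ln(0.03) = 4.45 s.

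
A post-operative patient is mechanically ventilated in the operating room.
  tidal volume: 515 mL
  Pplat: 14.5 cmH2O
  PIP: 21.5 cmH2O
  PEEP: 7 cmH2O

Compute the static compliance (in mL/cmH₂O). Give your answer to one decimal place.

68.7

Cstat = Vt / (Pplat − PEEP) = 515 / (14.5 − 7) = 515 / 7.5 = 68.667 mL/cmH2O.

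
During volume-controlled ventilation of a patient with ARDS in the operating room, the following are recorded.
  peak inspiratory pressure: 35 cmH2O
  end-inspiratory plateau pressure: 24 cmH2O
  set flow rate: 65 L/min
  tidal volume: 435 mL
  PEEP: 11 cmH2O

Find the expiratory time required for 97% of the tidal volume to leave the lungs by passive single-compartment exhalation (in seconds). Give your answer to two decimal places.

Flow: 65 L/min ÷ 60 = 1.0833 L/s.
R = (PIP − Pplat)/V̇ = (35 − 24) / 1.0833 = 11.0/1.0833 = 10.154 cmH2O·s/L.
C = Vt/(Pplat − PEEP) = 435.0 / (24 − 11) = 435.0/13.0 = 33.462 mL/cmH2O.
τ = R × C = 10.154 × 0.03346 L/cmH2O = 0.3398 s.
t = −τ·ln(1 − 0.97) = −0.3398·ln(0.03) = 1.192 s.

1.19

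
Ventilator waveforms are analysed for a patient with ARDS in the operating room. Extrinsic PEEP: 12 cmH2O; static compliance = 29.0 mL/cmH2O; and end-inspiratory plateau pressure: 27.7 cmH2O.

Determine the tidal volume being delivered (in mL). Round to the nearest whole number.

455

Vt = Cstat × (Pplat − PEEP) = 29.0 × (27.7 − 12) = 29.0 × 15.7 = 455.3 mL.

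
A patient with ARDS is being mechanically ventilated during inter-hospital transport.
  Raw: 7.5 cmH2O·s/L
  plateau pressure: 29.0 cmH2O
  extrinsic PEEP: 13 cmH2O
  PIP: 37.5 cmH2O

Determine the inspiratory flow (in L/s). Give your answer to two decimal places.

1.13

flow = (PIP − Pplat) / Raw = 8.5 / 7.5 = 1.133 L/s.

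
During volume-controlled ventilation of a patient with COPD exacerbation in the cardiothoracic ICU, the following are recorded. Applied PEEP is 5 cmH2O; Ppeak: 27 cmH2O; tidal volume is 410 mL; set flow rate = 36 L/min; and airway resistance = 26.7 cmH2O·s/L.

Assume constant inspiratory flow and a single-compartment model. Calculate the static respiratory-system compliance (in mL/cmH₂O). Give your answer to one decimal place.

Flow: 36 L/min ÷ 60 = 0.6 L/s.
Equation of motion (constant flow): PIP = Vt/C + R·V̇ + PEEP.
Vt/C = PIP − R·V̇ − PEEP = 27 − 26.7×0.6 − 5 = 27 − 16.02 − 5 = 5.98 cmH2O.
C = Vt / 5.98 = 410 / 5.98 = 68.562 mL/cmH2O.

68.6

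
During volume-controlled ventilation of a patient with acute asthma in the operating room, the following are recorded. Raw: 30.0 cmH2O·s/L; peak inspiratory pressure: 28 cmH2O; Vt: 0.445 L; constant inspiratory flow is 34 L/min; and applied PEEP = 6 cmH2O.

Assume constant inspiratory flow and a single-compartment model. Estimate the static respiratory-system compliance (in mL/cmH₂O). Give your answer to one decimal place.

Flow: 34 L/min ÷ 60 = 0.5667 L/s.
Equation of motion (constant flow): PIP = Vt/C + R·V̇ + PEEP.
Vt/C = PIP − R·V̇ − PEEP = 28 − 30.0×0.5667 − 6 = 28 − 17.001 − 6 = 4.999 cmH2O.
C = Vt / 4.999 = 445 / 4.999 = 89.018 mL/cmH2O.

89.0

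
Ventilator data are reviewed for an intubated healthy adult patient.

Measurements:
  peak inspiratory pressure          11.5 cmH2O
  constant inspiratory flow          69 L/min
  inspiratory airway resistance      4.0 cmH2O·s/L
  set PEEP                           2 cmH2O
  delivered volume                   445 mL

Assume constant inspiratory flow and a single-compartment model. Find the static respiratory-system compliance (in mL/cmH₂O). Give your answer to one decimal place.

Flow: 69 L/min ÷ 60 = 1.15 L/s.
Equation of motion (constant flow): PIP = Vt/C + R·V̇ + PEEP.
Vt/C = PIP − R·V̇ − PEEP = 11.5 − 4.0×1.15 − 2 = 11.5 − 4.6 − 2 = 4.9 cmH2O.
C = Vt / 4.9 = 445 / 4.9 = 90.816 mL/cmH2O.

90.8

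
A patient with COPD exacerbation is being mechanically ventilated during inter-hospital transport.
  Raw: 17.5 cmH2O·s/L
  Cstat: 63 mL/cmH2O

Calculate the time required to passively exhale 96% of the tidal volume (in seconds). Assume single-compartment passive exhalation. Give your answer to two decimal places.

3.55

τ = R × C = 17.5 × 63 mL/cmH2O = 17.5 × 0.063 L/cmH2O = 1.103 s.
Exhaled fraction f = 1 − e^(−t/τ) → t = −τ·ln(1 − f) = −1.103·ln(0.04) = 3.55 s.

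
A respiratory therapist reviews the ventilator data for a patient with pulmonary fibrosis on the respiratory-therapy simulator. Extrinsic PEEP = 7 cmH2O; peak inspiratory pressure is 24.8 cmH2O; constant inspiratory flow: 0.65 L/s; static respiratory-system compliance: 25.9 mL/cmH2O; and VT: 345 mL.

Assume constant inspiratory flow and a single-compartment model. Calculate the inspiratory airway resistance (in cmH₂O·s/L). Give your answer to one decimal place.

6.9

Equation of motion (constant flow): PIP = Vt/C + R·V̇ + PEEP.
R·V̇ = PIP − Vt/C − PEEP = 24.8 − 345/25.9 − 7 = 24.8 − 13.32 − 7 = 4.48 cmH2O.
R = 4.48 / 0.65 = 6.892 cmH2O·s/L.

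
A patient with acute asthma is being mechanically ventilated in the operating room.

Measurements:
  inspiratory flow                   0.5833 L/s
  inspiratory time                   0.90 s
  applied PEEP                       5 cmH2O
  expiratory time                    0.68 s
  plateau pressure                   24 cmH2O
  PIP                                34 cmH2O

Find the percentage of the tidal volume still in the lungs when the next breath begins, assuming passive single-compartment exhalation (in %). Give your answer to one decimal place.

23.8

Vt = flow × Ti = 0.5833 L/s × 0.90 s × 1000 mL/L = 524.97 mL.
R = (PIP − Pplat)/V̇ = (34 − 24) / 0.5833 = 10.0/0.5833 = 17.144 cmH2O·s/L.
C = Vt/(Pplat − PEEP) = 524.97 / (24 − 5) = 524.97/19.0 = 27.63 mL/cmH2O.
τ = R × C = 17.144 × 0.02763 L/cmH2O = 0.4737 s.
Fraction remaining at end-expiration = e^(−Te/τ) = e^(−0.68/0.4737) = 0.238 → 23.8%.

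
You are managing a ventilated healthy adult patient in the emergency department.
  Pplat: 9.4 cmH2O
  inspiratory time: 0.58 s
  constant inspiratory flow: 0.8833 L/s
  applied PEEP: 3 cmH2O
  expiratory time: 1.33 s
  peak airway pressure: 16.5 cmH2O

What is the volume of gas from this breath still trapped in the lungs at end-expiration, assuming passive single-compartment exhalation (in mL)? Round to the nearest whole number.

Vt = flow × Ti = 0.8833 L/s × 0.58 s × 1000 mL/L = 512.31 mL.
R = (PIP − Pplat)/V̇ = (16.5 − 9.4) / 0.8833 = 7.1/0.8833 = 8.038 cmH2O·s/L.
C = Vt/(Pplat − PEEP) = 512.31 / (9.4 − 3) = 512.31/6.4 = 80.048 mL/cmH2O.
τ = R × C = 8.038 × 0.08005 L/cmH2O = 0.6434 s.
Fraction remaining = e^(−Te/τ) = e^(−1.33/0.6434) = 0.1265.
Trapped volume = 512.31 × 0.1265 = 64.807 mL.

65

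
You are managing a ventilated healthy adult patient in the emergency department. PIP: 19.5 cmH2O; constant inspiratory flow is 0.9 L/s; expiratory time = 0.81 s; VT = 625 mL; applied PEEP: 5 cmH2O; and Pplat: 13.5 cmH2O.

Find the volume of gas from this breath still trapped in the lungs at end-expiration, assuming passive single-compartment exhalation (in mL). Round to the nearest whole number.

R = (PIP − Pplat)/V̇ = (19.5 − 13.5) / 0.9 = 6.0/0.9 = 6.667 cmH2O·s/L.
C = Vt/(Pplat − PEEP) = 625.0 / (13.5 − 5) = 625.0/8.5 = 73.529 mL/cmH2O.
τ = R × C = 6.667 × 0.07353 L/cmH2O = 0.4902 s.
Fraction remaining = e^(−Te/τ) = e^(−0.81/0.4902) = 0.1916.
Trapped volume = 625.0 × 0.1916 = 119.75 mL.

120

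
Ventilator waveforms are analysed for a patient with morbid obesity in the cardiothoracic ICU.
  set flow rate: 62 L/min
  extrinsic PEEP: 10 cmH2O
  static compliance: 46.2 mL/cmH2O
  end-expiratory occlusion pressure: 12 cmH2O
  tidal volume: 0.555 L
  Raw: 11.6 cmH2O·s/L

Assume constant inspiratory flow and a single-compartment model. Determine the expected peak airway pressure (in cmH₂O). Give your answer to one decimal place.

36.0

Flow: 62 L/min ÷ 60 = 1.0333 L/s.
Total PEEP = 12 cmH2O (set 10 + intrinsic 2); this is the baseline alveolar pressure.
Equation of motion (constant flow): PIP = Vt/C + R·V̇ + PEEP.
PIP = 555/46.2 + 11.6×1.0333 + 12 = 12.013 + 11.986 + 12 = 35.999 cmH2O.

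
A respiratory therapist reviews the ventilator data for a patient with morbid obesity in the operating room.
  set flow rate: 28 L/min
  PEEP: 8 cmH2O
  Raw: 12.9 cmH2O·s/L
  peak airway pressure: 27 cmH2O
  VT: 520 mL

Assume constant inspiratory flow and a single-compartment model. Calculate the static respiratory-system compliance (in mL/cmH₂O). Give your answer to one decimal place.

40.1

Flow: 28 L/min ÷ 60 = 0.4667 L/s.
Equation of motion (constant flow): PIP = Vt/C + R·V̇ + PEEP.
Vt/C = PIP − R·V̇ − PEEP = 27 − 12.9×0.4667 − 8 = 27 − 6.02 − 8 = 12.98 cmH2O.
C = Vt / 12.98 = 520 / 12.98 = 40.062 mL/cmH2O.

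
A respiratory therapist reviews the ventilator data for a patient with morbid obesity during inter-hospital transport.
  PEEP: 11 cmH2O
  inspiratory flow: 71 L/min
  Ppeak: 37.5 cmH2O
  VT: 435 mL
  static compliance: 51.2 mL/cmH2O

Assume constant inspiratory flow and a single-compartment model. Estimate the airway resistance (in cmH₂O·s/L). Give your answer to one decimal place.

Flow: 71 L/min ÷ 60 = 1.1833 L/s.
Equation of motion (constant flow): PIP = Vt/C + R·V̇ + PEEP.
R·V̇ = PIP − Vt/C − PEEP = 37.5 − 435/51.2 − 11 = 37.5 − 8.496 − 11 = 18.004 cmH2O.
R = 18.004 / 1.1833 = 15.215 cmH2O·s/L.

15.2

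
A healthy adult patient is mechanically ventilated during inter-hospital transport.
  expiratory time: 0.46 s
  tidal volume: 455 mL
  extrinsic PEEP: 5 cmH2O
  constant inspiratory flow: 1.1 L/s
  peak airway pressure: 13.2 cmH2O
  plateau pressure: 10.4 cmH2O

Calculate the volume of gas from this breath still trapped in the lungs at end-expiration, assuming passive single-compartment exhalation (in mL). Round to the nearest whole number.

R = (PIP − Pplat)/V̇ = (13.2 − 10.4) / 1.1 = 2.8/1.1 = 2.545 cmH2O·s/L.
C = Vt/(Pplat − PEEP) = 455.0 / (10.4 − 5) = 455.0/5.4 = 84.259 mL/cmH2O.
τ = R × C = 2.545 × 0.08426 L/cmH2O = 0.2144 s.
Fraction remaining = e^(−Te/τ) = e^(−0.46/0.2144) = 0.117.
Trapped volume = 455.0 × 0.117 = 53.235 mL.

53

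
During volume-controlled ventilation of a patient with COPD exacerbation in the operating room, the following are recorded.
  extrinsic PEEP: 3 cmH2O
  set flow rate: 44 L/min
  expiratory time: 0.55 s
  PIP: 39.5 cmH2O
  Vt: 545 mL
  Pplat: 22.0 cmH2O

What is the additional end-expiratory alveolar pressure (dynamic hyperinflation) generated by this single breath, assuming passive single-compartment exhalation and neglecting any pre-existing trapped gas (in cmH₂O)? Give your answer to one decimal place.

8.5

Flow: 44 L/min ÷ 60 = 0.7333 L/s.
R = (PIP − Pplat)/V̇ = (39.5 − 22.0) / 0.7333 = 17.5/0.7333 = 23.865 cmH2O·s/L.
C = Vt/(Pplat − PEEP) = 545.0 / (22.0 − 3) = 545.0/19.0 = 28.684 mL/cmH2O.
τ = R × C = 23.865 × 0.02868 L/cmH2O = 0.6844 s.
Fraction remaining = e^(−Te/τ) = e^(−0.55/0.6844) = 0.4477; trapped volume = 545.0 × 0.4477 = 244.0 mL.
Additional alveolar pressure from trapping ≈ V_trapped / C = 244.0 / 28.684 = 8.506 cmH2O.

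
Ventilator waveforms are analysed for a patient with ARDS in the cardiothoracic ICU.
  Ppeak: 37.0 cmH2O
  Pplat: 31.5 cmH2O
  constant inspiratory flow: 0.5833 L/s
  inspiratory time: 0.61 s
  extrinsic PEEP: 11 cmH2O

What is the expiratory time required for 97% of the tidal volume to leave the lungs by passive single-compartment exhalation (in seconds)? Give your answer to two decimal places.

0.57

Vt = flow × Ti = 0.5833 L/s × 0.61 s × 1000 mL/L = 355.81 mL.
R = (PIP − Pplat)/V̇ = (37.0 − 31.5) / 0.5833 = 5.5/0.5833 = 9.429 cmH2O·s/L.
C = Vt/(Pplat − PEEP) = 355.81 / (31.5 − 11) = 355.81/20.5 = 17.357 mL/cmH2O.
τ = R × C = 9.429 × 0.01736 L/cmH2O = 0.1637 s.
t = −τ·ln(1 − 0.97) = −0.1637·ln(0.03) = 0.574 s.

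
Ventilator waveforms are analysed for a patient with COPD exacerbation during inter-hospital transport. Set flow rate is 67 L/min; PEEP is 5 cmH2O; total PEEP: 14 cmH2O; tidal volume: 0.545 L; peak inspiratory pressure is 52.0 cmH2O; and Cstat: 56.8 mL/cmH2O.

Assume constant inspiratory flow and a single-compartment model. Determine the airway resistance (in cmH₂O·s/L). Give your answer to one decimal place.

25.4

Flow: 67 L/min ÷ 60 = 1.1167 L/s.
Total PEEP = 14 cmH2O (set 5 + intrinsic 9); this is the baseline alveolar pressure.
Equation of motion (constant flow): PIP = Vt/C + R·V̇ + PEEP.
R·V̇ = PIP − Vt/C − PEEP = 52.0 − 545/56.8 − 14 = 52.0 − 9.595 − 14 = 28.405 cmH2O.
R = 28.405 / 1.1167 = 25.437 cmH2O·s/L.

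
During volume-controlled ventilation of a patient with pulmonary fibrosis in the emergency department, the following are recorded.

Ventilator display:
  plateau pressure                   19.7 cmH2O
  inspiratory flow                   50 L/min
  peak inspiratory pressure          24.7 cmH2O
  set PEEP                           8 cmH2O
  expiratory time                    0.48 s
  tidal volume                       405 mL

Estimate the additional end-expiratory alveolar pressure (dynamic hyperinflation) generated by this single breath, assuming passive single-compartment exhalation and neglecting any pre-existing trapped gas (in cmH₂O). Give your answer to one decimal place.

Flow: 50 L/min ÷ 60 = 0.8333 L/s.
R = (PIP − Pplat)/V̇ = (24.7 − 19.7) / 0.8333 = 5.0/0.8333 = 6.0 cmH2O·s/L.
C = Vt/(Pplat − PEEP) = 405.0 / (19.7 − 8) = 405.0/11.7 = 34.615 mL/cmH2O.
τ = R × C = 6.0 × 0.03462 L/cmH2O = 0.2077 s.
Fraction remaining = e^(−Te/τ) = e^(−0.48/0.2077) = 0.09916; trapped volume = 405.0 × 0.09916 = 40.16 mL.
Additional alveolar pressure from trapping ≈ V_trapped / C = 40.16 / 34.615 = 1.16 cmH2O.

1.2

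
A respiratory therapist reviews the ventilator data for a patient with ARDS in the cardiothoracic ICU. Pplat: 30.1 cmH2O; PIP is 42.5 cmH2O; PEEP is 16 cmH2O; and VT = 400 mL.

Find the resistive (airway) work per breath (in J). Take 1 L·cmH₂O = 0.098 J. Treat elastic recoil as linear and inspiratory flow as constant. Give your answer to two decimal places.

0.49

With constant inspiratory flow the resistive pressure is constant at PIP − Pplat = 42.5 − 30.1 = 12.4 cmH2O, so resistive work = 12.4 × 0.400 = 4.96 L·cmH2O.
× 0.098 J/(L·cmH2O) → 0.4861 J.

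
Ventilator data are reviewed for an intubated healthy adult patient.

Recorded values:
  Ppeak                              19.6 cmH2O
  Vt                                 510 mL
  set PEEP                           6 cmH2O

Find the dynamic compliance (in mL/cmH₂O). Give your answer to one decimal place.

Dynamic compliance = Vt / (PIP − PEEP) = 510 / (19.6 − 6) = 510 / 13.6 = 37.5 mL/cmH2O.

37.5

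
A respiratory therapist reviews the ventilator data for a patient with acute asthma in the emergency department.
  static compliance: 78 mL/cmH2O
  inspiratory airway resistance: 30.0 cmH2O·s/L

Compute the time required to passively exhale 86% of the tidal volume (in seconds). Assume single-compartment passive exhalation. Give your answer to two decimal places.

τ = R × C = 30.0 × 78 mL/cmH2O = 30.0 × 0.078 L/cmH2O = 2.34 s.
Exhaled fraction f = 1 − e^(−t/τ) → t = −τ·ln(1 − f) = −2.34·ln(0.14) = 4.601 s.

4.60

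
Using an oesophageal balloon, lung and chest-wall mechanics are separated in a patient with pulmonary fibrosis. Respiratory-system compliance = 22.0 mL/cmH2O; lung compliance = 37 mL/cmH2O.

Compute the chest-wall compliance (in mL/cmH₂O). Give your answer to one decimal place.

54.3

1/Ccw = 1/Crs − 1/CL.
1/Ccw = 1/22.0 − 1/37 = 0.01843.
Ccw = 54.259 mL/cmH2O.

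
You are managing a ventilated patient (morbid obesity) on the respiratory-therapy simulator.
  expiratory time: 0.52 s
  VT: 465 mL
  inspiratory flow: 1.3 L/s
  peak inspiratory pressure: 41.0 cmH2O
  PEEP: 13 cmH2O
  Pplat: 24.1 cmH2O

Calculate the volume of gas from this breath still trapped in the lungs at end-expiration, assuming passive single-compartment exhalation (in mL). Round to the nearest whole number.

179

R = (PIP − Pplat)/V̇ = (41.0 − 24.1) / 1.3 = 16.9/1.3 = 13.0 cmH2O·s/L.
C = Vt/(Pplat − PEEP) = 465.0 / (24.1 − 13) = 465.0/11.1 = 41.892 mL/cmH2O.
τ = R × C = 13.0 × 0.04189 L/cmH2O = 0.5446 s.
Fraction remaining = e^(−Te/τ) = e^(−0.52/0.5446) = 0.3849.
Trapped volume = 465.0 × 0.3849 = 178.98 mL.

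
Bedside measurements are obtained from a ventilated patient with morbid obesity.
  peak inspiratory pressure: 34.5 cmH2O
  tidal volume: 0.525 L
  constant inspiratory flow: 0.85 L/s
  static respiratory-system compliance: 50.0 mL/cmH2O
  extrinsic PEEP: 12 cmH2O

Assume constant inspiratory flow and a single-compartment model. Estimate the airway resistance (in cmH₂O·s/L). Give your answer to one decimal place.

Equation of motion (constant flow): PIP = Vt/C + R·V̇ + PEEP.
R·V̇ = PIP − Vt/C − PEEP = 34.5 − 525/50.0 − 12 = 34.5 − 10.5 − 12 = 12.0 cmH2O.
R = 12.0 / 0.85 = 14.118 cmH2O·s/L.

14.1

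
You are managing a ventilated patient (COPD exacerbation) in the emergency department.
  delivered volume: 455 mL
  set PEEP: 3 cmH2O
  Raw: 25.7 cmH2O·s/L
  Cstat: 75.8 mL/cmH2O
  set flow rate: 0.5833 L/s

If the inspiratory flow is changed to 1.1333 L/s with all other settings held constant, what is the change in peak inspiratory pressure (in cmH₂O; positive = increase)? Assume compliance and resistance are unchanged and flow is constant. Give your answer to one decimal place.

14.1

PIP = Vt/C + R·V̇ + PEEP (constant-flow equation of motion).
Only the resistive term changes: ΔPIP = R × ΔV̇ = 25.7 × (1.1333 − 0.5833) = 25.7 × 0.55 = 14.135 cmH2O.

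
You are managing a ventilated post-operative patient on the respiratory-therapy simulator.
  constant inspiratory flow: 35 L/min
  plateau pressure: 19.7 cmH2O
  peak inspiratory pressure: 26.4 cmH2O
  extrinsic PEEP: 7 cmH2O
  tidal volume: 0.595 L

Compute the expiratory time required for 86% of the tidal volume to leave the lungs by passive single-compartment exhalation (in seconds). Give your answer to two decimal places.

Flow: 35 L/min ÷ 60 = 0.5833 L/s.
R = (PIP − Pplat)/V̇ = (26.4 − 19.7) / 0.5833 = 6.7/0.5833 = 11.486 cmH2O·s/L.
C = Vt/(Pplat − PEEP) = 595.0 / (19.7 − 7) = 595.0/12.7 = 46.85 mL/cmH2O.
τ = R × C = 11.486 × 0.04685 L/cmH2O = 0.5381 s.
t = −τ·ln(1 − 0.86) = −0.5381·ln(0.14) = 1.058 s.

1.06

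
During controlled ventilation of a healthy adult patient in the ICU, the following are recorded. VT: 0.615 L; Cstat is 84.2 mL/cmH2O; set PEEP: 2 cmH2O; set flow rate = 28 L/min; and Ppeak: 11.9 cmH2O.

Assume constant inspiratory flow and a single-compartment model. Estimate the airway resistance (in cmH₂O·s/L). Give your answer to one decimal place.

Flow: 28 L/min ÷ 60 = 0.4667 L/s.
Equation of motion (constant flow): PIP = Vt/C + R·V̇ + PEEP.
R·V̇ = PIP − Vt/C − PEEP = 11.9 − 615/84.2 − 2 = 11.9 − 7.304 − 2 = 2.596 cmH2O.
R = 2.596 / 0.4667 = 5.562 cmH2O·s/L.

5.6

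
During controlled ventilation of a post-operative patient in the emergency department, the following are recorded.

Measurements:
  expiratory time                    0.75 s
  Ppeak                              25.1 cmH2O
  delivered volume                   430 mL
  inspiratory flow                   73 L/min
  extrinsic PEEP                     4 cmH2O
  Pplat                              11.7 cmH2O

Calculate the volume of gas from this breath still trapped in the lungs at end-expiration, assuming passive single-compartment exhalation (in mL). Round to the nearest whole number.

Flow: 73 L/min ÷ 60 = 1.2167 L/s.
R = (PIP − Pplat)/V̇ = (25.1 − 11.7) / 1.2167 = 13.4/1.2167 = 11.013 cmH2O·s/L.
C = Vt/(Pplat − PEEP) = 430.0 / (11.7 − 4) = 430.0/7.7 = 55.844 mL/cmH2O.
τ = R × C = 11.013 × 0.05584 L/cmH2O = 0.615 s.
Fraction remaining = e^(−Te/τ) = e^(−0.75/0.615) = 0.2954.
Trapped volume = 430.0 × 0.2954 = 127.02 mL.

127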